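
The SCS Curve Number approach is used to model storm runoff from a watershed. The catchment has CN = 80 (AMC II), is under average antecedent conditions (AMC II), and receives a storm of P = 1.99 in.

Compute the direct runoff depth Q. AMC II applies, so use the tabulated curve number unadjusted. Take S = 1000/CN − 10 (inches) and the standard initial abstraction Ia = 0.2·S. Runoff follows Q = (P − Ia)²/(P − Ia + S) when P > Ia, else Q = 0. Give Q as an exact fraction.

Q = 22201/39900 in ≈ 0.556 in

Average conditions: CN = 80 (no AMC adjustment).
Max retention: S = 1000/80 − 10 = 5/2 in (≈ 2.500 in)
Initial abstraction Ia = S/5 = (5/2)/5 = 1/2 ≈ 0.500 in
Excess rainfall: 1.990 − 0.500 = 1.490 in; P > Ia so Q > 0
Runoff Q = (P−Ia)²/(P−Ia+S) = (1.490)²/(1.490+2.500) = 22201/39900 ≈ 0.556 in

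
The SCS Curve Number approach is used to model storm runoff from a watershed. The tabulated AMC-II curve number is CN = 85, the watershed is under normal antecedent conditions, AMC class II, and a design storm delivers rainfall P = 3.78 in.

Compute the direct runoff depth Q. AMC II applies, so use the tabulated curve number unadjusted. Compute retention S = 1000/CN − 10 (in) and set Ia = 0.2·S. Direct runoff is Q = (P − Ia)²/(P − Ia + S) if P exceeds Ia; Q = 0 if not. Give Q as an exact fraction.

CN(II) = 85; AMC II needs no correction.
Retention S: 1000/CN − 10 with CN=85.000 → S = 30/17 ≈ 1.765 in
Initial abstraction Ia = S/5 = (30/17)/5 = 6/17 ≈ 0.353 in
Excess rainfall: 3.780 − 0.353 = 3.427 in; P > Ia so Q > 0
Runoff Q = (P−Ia)²/(P−Ia+S) = (3.427)²/(3.427+1.765) = 2828523/1250350 ≈ 2.262 in

Q = 2828523/1250350 in ≈ 2.262 in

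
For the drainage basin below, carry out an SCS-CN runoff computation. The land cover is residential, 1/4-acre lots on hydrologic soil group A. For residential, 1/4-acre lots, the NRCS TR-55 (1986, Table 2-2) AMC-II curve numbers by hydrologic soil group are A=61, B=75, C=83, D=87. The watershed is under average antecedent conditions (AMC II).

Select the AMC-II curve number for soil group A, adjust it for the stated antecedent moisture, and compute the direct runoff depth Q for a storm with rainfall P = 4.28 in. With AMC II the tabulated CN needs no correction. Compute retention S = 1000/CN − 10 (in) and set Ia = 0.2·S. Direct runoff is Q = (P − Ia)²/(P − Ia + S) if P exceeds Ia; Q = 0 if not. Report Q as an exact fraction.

Q = 20948929/21848675 in ≈ 0.959 in

NRCS table: residential, 1/4-acre lots, soil group A → CN(II) = 61
CN(II) = 61; AMC II needs no correction.
Max retention: S = 1000/61 − 10 = 390/61 in (≈ 6.393 in)
Initial abstraction Ia = S/5 = (390/61)/5 = 78/61 ≈ 1.279 in
Excess rainfall: 4.280 − 1.279 = 3.001 in; P > Ia so Q > 0
Q: (4577/1525)² ÷ (14327/1525) = 20948929/21848675 in (≈ 0.959 in)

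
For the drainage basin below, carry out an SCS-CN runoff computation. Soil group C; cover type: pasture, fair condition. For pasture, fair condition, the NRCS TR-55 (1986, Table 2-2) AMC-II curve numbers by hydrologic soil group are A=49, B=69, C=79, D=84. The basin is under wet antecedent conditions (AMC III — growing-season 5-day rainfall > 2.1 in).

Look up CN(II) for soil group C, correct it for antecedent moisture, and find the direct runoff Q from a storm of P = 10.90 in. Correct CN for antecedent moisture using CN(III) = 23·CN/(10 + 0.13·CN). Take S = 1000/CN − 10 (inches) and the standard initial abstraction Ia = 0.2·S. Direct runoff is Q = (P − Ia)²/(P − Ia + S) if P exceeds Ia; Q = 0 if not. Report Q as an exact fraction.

NRCS table: pasture, fair condition, soil group C → CN(II) = 79
Adjust CN=79 to AMC III: 23·79/(10 + 0.13·79) → 1817 ÷ (2027/100) = 181700/2027 ≈ 89.640
S = 1000/(181700/2027) − 10 = 2100/1817 in ≈ 1.156 in
Ia = 0.2·(2100/1817) = 420/1817 in ≈ 0.231 in
Excess rainfall: 10.900 − 0.231 = 10.669 in; P > Ia so Q > 0
Q = (193853/18170)²/((193853/18170) + 2100/1817) = (37578985609/330148900)/(214853/18170) = 37578985609/3903879010 in ≈ 9.626 in

Q = 37578985609/3903879010 in ≈ 9.626 in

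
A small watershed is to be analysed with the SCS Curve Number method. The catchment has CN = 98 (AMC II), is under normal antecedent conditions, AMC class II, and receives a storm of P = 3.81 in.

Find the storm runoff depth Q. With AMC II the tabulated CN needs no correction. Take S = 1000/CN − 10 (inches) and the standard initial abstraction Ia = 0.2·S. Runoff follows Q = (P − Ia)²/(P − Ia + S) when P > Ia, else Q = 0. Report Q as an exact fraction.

Q = 341103961/95398100 in ≈ 3.576 in

Average conditions: CN = 98 (no AMC adjustment).
Max retention: S = 1000/98 − 10 = 10/49 in (≈ 0.204 in)
Ia = 0.2S: 0.2·0.204 = 0.041 in (exactly 2/49)
P − Ia = 3.810 − 0.041 = 18469/4900 ≈ 3.769 in (> 0, runoff occurs)
Q = (18469/4900)²/((18469/4900) + 10/49) = (341103961/24010000)/(19469/4900) = 341103961/95398100 in ≈ 3.576 in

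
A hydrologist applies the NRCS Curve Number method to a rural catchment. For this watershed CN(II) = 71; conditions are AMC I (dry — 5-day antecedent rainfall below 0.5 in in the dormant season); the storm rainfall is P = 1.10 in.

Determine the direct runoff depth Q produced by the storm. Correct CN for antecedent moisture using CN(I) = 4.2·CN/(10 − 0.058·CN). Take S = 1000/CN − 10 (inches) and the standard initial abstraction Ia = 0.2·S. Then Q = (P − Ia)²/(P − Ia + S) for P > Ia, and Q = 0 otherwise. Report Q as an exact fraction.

CN(I) from CN(II)=71: (4.2·71)/(10 − 0.058·71) = 149100/2941 ≈ 50.697
Max retention: S = 1000/(149100/2941) − 10 = 14500/1491 in (≈ 9.725 in)
Ia = 0.2·(14500/1491) = 2900/1491 in ≈ 1.945 in
P = 1.100 ≤ Ia = 1.945 in: entire storm abstracted, Q = 0.

Q = 0 in ≈ 0.000 in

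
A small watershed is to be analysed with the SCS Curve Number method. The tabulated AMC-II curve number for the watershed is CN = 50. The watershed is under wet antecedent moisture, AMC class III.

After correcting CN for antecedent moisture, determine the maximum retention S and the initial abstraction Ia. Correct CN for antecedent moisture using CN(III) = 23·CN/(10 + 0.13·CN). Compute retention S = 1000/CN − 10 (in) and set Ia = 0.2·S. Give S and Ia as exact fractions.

Wet (AMC III): CN(III) = 23·50/(10 + 0.13·50) = 1150/(33/2) = 2300/33 ≈ 69.697
Max retention: S = 1000/(2300/33) − 10 = 100/23 in (≈ 4.348 in)
Ia = 0.2S: 0.2·4.348 = 0.870 in (exactly 20/23)

S = 100/23 in ≈ 4.348 in; Ia = 20/23 in ≈ 0.870 in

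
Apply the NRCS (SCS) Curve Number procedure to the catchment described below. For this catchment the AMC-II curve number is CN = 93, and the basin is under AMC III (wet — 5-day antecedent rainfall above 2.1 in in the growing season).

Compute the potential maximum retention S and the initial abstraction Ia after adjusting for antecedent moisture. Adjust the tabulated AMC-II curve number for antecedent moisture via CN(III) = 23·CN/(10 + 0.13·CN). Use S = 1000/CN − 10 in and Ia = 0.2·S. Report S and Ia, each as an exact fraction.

Adjust CN=93 to AMC III: 23·93/(10 + 0.13·93) → 2139 ÷ (2209/100) = 213900/2209 ≈ 96.831
Retention S: 1000/CN − 10 with CN=96.831 → S = 700/2139 ≈ 0.327 in
Ia = 0.2S: 0.2·0.327 = 0.065 in (exactly 140/2139)

S = 700/2139 in ≈ 0.327 in; Ia = 140/2139 in ≈ 0.065 in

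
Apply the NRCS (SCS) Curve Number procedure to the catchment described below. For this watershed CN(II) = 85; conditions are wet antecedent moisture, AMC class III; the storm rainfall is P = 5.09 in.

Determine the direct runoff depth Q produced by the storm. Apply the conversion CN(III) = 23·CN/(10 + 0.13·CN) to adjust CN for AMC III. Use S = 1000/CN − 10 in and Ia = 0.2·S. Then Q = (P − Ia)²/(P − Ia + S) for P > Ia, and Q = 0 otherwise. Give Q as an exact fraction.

CN(III) from CN(II)=85: (23·85)/(10 + 0.13·85) = 39100/421 ≈ 92.874
Retention S: 1000/CN − 10 with CN=92.874 → S = 300/391 ≈ 0.767 in
Initial abstraction Ia = S/5 = (300/391)/5 = 60/391 ≈ 0.153 in
P − Ia = 5.090 − 0.153 = 193019/39100 ≈ 4.937 in (> 0, runoff occurs)
Q: (193019/39100)² ÷ (223019/39100) = 37256334361/8720042900 in (≈ 4.272 in)

Q = 37256334361/8720042900 in ≈ 4.272 in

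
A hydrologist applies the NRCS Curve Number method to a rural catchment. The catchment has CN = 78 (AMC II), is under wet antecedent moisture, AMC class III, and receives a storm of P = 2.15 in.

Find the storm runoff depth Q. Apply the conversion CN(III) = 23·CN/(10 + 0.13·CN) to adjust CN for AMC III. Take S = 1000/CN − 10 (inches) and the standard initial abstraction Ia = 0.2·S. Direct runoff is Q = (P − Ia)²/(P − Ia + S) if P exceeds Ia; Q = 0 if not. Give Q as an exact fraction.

Q = 1167657241/1007707740 in ≈ 1.159 in

Adjust CN=78 to AMC III: 23·78/(10 + 0.13·78) → 1794 ÷ (1007/50) = 89700/1007 ≈ 89.076
Retention S: 1000/CN − 10 with CN=89.076 → S = 1100/897 ≈ 1.226 in
Initial abstraction Ia = S/5 = (1100/897)/5 = 220/897 ≈ 0.245 in
Excess rainfall: 2.150 − 0.245 = 1.905 in; P > Ia so Q > 0
Q = (34171/17940)²/((34171/17940) + 1100/897) = (1167657241/321843600)/(56171/17940) = 1167657241/1007707740 in ≈ 1.159 in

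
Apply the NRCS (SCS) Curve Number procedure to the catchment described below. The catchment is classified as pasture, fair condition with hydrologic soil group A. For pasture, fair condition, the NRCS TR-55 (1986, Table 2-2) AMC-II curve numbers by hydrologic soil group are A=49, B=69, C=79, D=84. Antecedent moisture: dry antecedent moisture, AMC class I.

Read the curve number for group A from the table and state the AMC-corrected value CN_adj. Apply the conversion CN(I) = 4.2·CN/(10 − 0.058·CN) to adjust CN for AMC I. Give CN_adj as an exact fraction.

CN_adj = 34300/1193 ≈ 28.751

NRCS table: pasture, fair condition, soil group A → CN(II) = 49
Adjust CN=49 to AMC I: 4.2·49/(10 − 0.058·49) → (1029/5) ÷ (3579/500) = 34300/1193 ≈ 28.751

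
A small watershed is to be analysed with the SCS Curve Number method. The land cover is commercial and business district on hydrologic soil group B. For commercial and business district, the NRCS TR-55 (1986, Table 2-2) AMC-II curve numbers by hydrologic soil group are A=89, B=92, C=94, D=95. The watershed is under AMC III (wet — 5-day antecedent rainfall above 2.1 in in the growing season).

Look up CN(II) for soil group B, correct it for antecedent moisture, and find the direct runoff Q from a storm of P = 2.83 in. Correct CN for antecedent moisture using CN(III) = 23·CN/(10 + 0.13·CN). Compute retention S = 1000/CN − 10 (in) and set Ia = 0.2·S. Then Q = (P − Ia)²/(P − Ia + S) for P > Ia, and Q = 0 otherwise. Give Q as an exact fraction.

NRCS table: commercial and business district, soil group B → CN(II) = 92
CN(III) from CN(II)=92: (23·92)/(10 + 0.13·92) = 52900/549 ≈ 96.357
Max retention: S = 1000/(52900/549) − 10 = 200/529 in (≈ 0.378 in)
Initial abstraction Ia = S/5 = (200/529)/5 = 40/529 ≈ 0.076 in
Excess rainfall: 2.830 − 0.076 = 2.754 in; P > Ia so Q > 0
Q: (145707/52900)² ÷ (165707/52900) = 21230529849/8765900300 in (≈ 2.422 in)

Q = 21230529849/8765900300 in ≈ 2.422 in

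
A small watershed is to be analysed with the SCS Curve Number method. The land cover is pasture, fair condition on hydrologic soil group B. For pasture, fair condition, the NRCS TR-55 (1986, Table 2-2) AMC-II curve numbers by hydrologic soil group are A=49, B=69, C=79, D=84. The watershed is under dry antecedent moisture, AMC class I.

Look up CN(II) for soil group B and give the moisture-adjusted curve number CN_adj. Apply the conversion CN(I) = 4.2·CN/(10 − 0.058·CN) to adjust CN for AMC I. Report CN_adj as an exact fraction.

CN_adj = 144900/2999 ≈ 48.316

NRCS table: pasture, fair condition, soil group B → CN(II) = 69
CN(I) from CN(II)=69: (4.2·69)/(10 − 0.058·69) = 144900/2999 ≈ 48.316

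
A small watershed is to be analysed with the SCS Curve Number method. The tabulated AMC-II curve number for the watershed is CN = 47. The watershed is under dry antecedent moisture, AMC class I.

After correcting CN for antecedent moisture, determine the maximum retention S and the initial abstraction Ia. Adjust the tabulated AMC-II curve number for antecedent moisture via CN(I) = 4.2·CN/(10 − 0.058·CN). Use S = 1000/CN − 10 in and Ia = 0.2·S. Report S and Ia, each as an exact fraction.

CN(I) from CN(II)=47: (4.2·47)/(10 − 0.058·47) = 98700/3637 ≈ 27.138
S = 1000/(98700/3637) − 10 = 26500/987 in ≈ 26.849 in
Ia = 0.2·(26500/987) = 5300/987 in ≈ 5.370 in

S = 26500/987 in ≈ 26.849 in; Ia = 5300/987 in ≈ 5.370 in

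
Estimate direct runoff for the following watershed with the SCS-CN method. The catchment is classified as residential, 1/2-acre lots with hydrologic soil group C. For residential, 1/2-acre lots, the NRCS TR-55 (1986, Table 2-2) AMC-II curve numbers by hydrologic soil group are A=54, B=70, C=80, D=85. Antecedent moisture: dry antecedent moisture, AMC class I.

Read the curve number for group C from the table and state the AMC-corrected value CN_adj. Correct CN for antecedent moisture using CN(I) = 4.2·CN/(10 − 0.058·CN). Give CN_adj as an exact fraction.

NRCS table: residential, 1/2-acre lots, soil group C → CN(II) = 80
Dry (AMC I): CN(I) = 4.2·80/(10 − 0.058·80) = 336/(134/25) = 4200/67 ≈ 62.687

CN_adj = 4200/67 ≈ 62.687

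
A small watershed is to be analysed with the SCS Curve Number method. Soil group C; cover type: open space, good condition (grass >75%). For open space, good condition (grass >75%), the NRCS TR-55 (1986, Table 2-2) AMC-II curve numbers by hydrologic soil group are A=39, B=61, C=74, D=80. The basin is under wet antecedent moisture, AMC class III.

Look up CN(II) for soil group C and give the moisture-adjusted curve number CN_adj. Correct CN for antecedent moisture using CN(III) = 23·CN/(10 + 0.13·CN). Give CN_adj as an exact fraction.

NRCS table: open space, good condition (grass >75%), soil group C → CN(II) = 74
Adjust CN=74 to AMC III: 23·74/(10 + 0.13·74) → 1702 ÷ (981/50) = 85100/981 ≈ 86.748

CN_adj = 85100/981 ≈ 86.748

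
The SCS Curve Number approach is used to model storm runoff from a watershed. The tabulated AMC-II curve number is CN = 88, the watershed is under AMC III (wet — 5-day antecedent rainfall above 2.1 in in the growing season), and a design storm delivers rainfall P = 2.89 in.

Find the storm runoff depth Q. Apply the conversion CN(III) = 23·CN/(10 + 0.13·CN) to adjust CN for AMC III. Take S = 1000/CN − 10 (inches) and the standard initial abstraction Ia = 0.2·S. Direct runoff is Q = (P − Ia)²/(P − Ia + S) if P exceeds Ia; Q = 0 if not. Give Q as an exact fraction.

CN(III) from CN(II)=88: (23·88)/(10 + 0.13·88) = 6325/67 ≈ 94.403
Max retention: S = 1000/(6325/67) − 10 = 150/253 in (≈ 0.593 in)
Ia = 0.2S: 0.2·0.593 = 0.119 in (exactly 30/253)
Excess rainfall: 2.890 − 0.119 = 2.771 in; P > Ia so Q > 0
Q = (70117/25300)²/((70117/25300) + 150/253) = (4916393689/640090000)/(85117/25300) = 4916393689/2153460100 in ≈ 2.283 in

Q = 4916393689/2153460100 in ≈ 2.283 in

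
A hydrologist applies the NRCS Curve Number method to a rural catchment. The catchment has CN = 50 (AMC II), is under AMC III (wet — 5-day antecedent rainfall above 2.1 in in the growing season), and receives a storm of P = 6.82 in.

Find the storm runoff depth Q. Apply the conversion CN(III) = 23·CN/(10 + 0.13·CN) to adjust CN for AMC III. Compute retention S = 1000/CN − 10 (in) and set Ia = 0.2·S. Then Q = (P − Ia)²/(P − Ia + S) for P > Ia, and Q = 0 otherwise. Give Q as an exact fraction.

Adjust CN=50 to AMC III: 23·50/(10 + 0.13·50) → 1150 ÷ (33/2) = 2300/33 ≈ 69.697
Max retention: S = 1000/(2300/33) − 10 = 100/23 in (≈ 4.348 in)
Initial abstraction Ia = S/5 = (100/23)/5 = 20/23 ≈ 0.870 in
P − Ia = 6.820 − 0.870 = 6843/1150 ≈ 5.950 in (> 0, runoff occurs)
Q = (6843/1150)²/((6843/1150) + 100/23) = (46826649/1322500)/(11843/1150) = 46826649/13619450 in ≈ 3.438 in

Q = 46826649/13619450 in ≈ 3.438 in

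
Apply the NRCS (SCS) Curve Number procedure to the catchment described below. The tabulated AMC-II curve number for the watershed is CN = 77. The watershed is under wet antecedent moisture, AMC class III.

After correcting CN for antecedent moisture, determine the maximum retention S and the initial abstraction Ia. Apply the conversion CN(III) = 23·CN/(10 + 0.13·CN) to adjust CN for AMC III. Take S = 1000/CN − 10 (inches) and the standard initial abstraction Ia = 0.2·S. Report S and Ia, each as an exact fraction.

CN(III) from CN(II)=77: (23·77)/(10 + 0.13·77) = 7700/87 ≈ 88.506
Retention S: 1000/CN − 10 with CN=88.506 → S = 100/77 ≈ 1.299 in
Initial abstraction Ia = S/5 = (100/77)/5 = 20/77 ≈ 0.260 in

S = 100/77 in ≈ 1.299 in; Ia = 20/77 in ≈ 0.260 in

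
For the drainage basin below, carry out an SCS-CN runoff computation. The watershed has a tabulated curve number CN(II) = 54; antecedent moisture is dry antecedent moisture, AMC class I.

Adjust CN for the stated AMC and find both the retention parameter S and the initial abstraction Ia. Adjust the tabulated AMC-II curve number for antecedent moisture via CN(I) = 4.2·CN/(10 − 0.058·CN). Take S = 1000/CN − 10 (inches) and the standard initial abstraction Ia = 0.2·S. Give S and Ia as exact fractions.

S = 11500/567 in ≈ 20.282 in; Ia = 2300/567 in ≈ 4.056 in

CN(I) from CN(II)=54: (4.2·54)/(10 − 0.058·54) = 56700/1717 ≈ 33.023
Retention S: 1000/CN − 10 with CN=33.023 → S = 11500/567 ≈ 20.282 in
Ia = 0.2S: 0.2·20.282 = 4.056 in (exactly 2300/567)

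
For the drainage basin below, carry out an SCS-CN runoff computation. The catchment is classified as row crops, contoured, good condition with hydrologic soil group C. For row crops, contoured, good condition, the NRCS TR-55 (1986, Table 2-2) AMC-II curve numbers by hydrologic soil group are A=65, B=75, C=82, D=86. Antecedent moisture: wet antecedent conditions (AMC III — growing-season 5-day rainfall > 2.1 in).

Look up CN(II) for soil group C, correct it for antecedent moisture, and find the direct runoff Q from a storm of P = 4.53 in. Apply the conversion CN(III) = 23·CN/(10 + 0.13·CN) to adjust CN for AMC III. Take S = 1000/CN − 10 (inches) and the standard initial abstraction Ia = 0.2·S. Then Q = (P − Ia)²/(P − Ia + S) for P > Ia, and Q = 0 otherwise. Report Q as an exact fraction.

Q = 55809151347/15690859900 in ≈ 3.557 in

NRCS table: row crops, contoured, good condition, soil group C → CN(II) = 82
CN(III) from CN(II)=82: (23·82)/(10 + 0.13·82) = 94300/1033 ≈ 91.288
Max retention: S = 1000/(94300/1033) − 10 = 900/943 in (≈ 0.954 in)
Ia = 0.2·(900/943) = 180/943 in ≈ 0.191 in
Since P=4.530 > Ia=0.191: effective rainfall P−Ia = 409179/94300 in
Q: (409179/94300)² ÷ (499179/94300) = 55809151347/15690859900 in (≈ 3.557 in)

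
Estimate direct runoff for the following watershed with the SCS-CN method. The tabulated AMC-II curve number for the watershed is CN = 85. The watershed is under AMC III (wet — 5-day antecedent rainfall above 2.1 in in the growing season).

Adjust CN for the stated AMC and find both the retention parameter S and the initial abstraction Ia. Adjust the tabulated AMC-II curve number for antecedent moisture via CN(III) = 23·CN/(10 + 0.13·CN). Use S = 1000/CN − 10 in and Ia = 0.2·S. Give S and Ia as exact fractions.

S = 300/391 in ≈ 0.767 in; Ia = 60/391 in ≈ 0.153 in

Adjust CN=85 to AMC III: 23·85/(10 + 0.13·85) → 1955 ÷ (421/20) = 39100/421 ≈ 92.874
Max retention: S = 1000/(39100/421) − 10 = 300/391 in (≈ 0.767 in)
Ia = 0.2·(300/391) = 60/391 in ≈ 0.153 in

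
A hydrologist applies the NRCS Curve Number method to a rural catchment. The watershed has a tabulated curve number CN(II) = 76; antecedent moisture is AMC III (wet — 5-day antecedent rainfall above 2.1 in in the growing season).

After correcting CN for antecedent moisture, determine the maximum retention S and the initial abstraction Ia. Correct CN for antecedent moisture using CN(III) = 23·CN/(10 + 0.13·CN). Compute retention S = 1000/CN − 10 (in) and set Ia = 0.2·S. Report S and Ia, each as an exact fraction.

Wet (AMC III): CN(III) = 23·76/(10 + 0.13·76) = 1748/(497/25) = 43700/497 ≈ 87.928
Max retention: S = 1000/(43700/497) − 10 = 600/437 in (≈ 1.373 in)
Ia = 0.2·(600/437) = 120/437 in ≈ 0.275 in

S = 600/437 in ≈ 1.373 in; Ia = 120/437 in ≈ 0.275 in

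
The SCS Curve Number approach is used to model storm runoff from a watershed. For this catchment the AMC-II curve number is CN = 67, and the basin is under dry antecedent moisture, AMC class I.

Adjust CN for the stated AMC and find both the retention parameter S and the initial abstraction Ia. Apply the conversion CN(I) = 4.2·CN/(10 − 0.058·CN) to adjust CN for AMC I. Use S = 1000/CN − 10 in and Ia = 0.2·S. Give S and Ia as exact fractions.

S = 5500/469 in ≈ 11.727 in; Ia = 1100/469 in ≈ 2.345 in

Adjust CN=67 to AMC I: 4.2·67/(10 − 0.058·67) → (1407/5) ÷ (3057/500) = 46900/1019 ≈ 46.026
Retention S: 1000/CN − 10 with CN=46.026 → S = 5500/469 ≈ 11.727 in
Initial abstraction Ia = S/5 = (5500/469)/5 = 1100/469 ≈ 2.345 in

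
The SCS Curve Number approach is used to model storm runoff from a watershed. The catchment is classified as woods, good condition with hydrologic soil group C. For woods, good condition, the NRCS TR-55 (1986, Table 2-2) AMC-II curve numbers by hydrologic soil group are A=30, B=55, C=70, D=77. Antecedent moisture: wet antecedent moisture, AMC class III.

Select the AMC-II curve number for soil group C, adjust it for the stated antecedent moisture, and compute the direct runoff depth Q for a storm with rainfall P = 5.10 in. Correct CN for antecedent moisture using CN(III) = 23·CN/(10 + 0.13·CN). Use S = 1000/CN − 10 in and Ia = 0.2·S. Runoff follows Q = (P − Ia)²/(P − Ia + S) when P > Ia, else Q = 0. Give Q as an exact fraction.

Q = 6436369/1898190 in ≈ 3.391 in

NRCS table: woods, good condition, soil group C → CN(II) = 70
Adjust CN=70 to AMC III: 23·70/(10 + 0.13·70) → 1610 ÷ (191/10) = 16100/191 ≈ 84.293
Retention S: 1000/CN − 10 with CN=84.293 → S = 300/161 ≈ 1.863 in
Initial abstraction Ia = S/5 = (300/161)/5 = 60/161 ≈ 0.373 in
Excess rainfall: 5.100 − 0.373 = 4.727 in; P > Ia so Q > 0
Q: (7611/1610)² ÷ (10611/1610) = 6436369/1898190 in (≈ 3.391 in)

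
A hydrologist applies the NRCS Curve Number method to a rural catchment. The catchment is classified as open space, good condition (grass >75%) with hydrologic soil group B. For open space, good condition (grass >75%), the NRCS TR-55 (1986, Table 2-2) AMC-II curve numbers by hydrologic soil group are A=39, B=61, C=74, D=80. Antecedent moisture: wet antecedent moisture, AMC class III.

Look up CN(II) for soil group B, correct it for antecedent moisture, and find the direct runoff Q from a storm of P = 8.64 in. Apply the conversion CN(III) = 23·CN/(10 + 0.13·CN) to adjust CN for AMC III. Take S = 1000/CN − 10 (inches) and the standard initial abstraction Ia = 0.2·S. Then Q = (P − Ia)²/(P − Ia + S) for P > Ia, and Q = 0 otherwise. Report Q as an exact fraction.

Q = 3349977846/556885775 in ≈ 6.016 in

NRCS table: open space, good condition (grass >75%), soil group B → CN(II) = 61
CN(III) from CN(II)=61: (23·61)/(10 + 0.13·61) = 140300/1793 ≈ 78.249
Max retention: S = 1000/(140300/1793) − 10 = 3900/1403 in (≈ 2.780 in)
Initial abstraction Ia = S/5 = (3900/1403)/5 = 780/1403 ≈ 0.556 in
P − Ia = 8.640 − 0.556 = 283548/35075 ≈ 8.084 in (> 0, runoff occurs)
Q = (283548/35075)²/((283548/35075) + 3900/1403) = (80399468304/1230255625)/(381048/35075) = 3349977846/556885775 in ≈ 6.016 in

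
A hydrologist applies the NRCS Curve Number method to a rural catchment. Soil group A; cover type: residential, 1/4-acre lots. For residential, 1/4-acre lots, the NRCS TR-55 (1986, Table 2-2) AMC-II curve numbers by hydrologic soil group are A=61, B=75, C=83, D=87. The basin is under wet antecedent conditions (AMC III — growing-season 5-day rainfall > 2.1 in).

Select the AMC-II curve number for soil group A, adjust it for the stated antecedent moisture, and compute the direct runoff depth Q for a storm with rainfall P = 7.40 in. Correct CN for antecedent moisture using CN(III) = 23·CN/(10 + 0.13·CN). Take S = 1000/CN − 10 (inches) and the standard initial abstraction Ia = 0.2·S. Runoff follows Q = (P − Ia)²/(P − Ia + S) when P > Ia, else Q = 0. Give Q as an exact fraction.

NRCS table: residential, 1/4-acre lots, soil group A → CN(II) = 61
CN(III) from CN(II)=61: (23·61)/(10 + 0.13·61) = 140300/1793 ≈ 78.249
Max retention: S = 1000/(140300/1793) − 10 = 3900/1403 in (≈ 2.780 in)
Initial abstraction Ia = S/5 = (3900/1403)/5 = 780/1403 ≈ 0.556 in
Since P=7.400 > Ia=0.556: effective rainfall P−Ia = 48011/7015 in
Q = (48011/7015)²/((48011/7015) + 3900/1403) = (2305056121/49210225)/(67511/7015) = 2305056121/473589665 in ≈ 4.867 in

Q = 2305056121/473589665 in ≈ 4.867 in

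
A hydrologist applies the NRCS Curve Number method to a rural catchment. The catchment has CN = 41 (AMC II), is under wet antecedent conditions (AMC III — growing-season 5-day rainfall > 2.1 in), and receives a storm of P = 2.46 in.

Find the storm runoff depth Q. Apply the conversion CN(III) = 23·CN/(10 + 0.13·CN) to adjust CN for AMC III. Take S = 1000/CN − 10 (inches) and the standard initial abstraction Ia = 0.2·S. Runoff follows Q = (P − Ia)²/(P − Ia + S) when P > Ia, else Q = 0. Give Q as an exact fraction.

Q = 3247746121/16596281350 in ≈ 0.196 in

Wet (AMC III): CN(III) = 23·41/(10 + 0.13·41) = 943/(1533/100) = 94300/1533 ≈ 61.513
Max retention: S = 1000/(94300/1533) − 10 = 5900/943 in (≈ 6.257 in)
Initial abstraction Ia = S/5 = (5900/943)/5 = 1180/943 ≈ 1.251 in
Since P=2.460 > Ia=1.251: effective rainfall P−Ia = 56989/47150 in
Q: (56989/47150)² ÷ (351989/47150) = 3247746121/16596281350 in (≈ 0.196 in)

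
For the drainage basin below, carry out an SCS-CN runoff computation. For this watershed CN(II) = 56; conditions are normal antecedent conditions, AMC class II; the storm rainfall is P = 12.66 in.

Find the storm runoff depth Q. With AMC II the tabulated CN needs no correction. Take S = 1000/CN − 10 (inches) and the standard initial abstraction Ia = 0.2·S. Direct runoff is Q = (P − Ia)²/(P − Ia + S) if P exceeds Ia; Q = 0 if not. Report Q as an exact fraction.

Q = 15062161/2320850 in ≈ 6.490 in

CN(II) = 56; AMC II needs no correction.
Max retention: S = 1000/56 − 10 = 55/7 in (≈ 7.857 in)
Ia = 0.2S: 0.2·7.857 = 1.571 in (exactly 11/7)
P − Ia = 12.660 − 1.571 = 3881/350 ≈ 11.089 in (> 0, runoff occurs)
Q = (3881/350)²/((3881/350) + 55/7) = (15062161/122500)/(6631/350) = 15062161/2320850 in ≈ 6.490 in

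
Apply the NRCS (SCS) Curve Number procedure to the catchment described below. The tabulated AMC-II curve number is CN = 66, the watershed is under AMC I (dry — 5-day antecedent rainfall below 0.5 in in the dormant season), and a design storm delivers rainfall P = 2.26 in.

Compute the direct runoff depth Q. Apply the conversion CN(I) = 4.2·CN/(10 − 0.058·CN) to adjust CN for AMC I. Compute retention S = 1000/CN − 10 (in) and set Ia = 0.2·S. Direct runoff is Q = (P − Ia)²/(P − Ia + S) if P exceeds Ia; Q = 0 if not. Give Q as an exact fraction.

Q = 0 in ≈ 0.000 in

Adjust CN=66 to AMC I: 4.2·66/(10 − 0.058·66) → (1386/5) ÷ (1543/250) = 69300/1543 ≈ 44.913
Retention S: 1000/CN − 10 with CN=44.913 → S = 8500/693 ≈ 12.266 in
Ia = 0.2S: 0.2·12.266 = 2.453 in (exactly 1700/693)
P = 2.260 ≤ Ia = 2.453 in: entire storm abstracted, Q = 0.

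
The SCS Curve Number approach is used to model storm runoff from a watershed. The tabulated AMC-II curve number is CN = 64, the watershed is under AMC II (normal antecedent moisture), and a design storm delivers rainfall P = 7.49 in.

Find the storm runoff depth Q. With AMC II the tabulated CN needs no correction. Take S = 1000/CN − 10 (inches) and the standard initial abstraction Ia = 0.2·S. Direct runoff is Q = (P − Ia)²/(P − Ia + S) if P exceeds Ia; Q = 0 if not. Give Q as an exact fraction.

Average conditions: CN = 64 (no AMC adjustment).
Retention S: 1000/CN − 10 with CN=64.000 → S = 45/8 ≈ 5.625 in
Ia = 0.2S: 0.2·5.625 = 1.125 in (exactly 9/8)
P − Ia = 7.490 − 1.125 = 1273/200 ≈ 6.365 in (> 0, runoff occurs)
Q = (1273/200)²/((1273/200) + 45/8) = (1620529/40000)/(1199/100) = 1620529/479600 in ≈ 3.379 in

Q = 1620529/479600 in ≈ 3.379 in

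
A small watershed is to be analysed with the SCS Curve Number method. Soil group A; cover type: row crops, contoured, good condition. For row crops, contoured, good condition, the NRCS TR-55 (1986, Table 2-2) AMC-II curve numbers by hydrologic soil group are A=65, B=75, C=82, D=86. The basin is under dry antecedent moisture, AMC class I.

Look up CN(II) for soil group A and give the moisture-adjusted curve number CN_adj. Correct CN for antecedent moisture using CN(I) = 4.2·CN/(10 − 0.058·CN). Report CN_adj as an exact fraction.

CN_adj = 3900/89 ≈ 43.820

NRCS table: row crops, contoured, good condition, soil group A → CN(II) = 65
Dry (AMC I): CN(I) = 4.2·65/(10 − 0.058·65) = 273/(623/100) = 3900/89 ≈ 43.820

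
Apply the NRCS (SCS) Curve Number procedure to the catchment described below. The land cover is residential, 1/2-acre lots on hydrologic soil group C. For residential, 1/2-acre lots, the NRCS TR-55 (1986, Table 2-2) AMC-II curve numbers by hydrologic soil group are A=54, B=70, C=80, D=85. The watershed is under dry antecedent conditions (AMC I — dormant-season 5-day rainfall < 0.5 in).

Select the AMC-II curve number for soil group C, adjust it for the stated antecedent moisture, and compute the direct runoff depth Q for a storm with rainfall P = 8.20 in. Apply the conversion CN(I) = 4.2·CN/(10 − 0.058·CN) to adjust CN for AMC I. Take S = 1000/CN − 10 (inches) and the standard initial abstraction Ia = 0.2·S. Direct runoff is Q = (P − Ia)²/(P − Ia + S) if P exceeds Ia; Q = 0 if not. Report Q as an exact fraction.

NRCS table: residential, 1/2-acre lots, soil group C → CN(II) = 80
Dry (AMC I): CN(I) = 4.2·80/(10 − 0.058·80) = 336/(134/25) = 4200/67 ≈ 62.687
Retention S: 1000/CN − 10 with CN=62.687 → S = 125/21 ≈ 5.952 in
Ia = 0.2S: 0.2·5.952 = 1.190 in (exactly 25/21)
Excess rainfall: 8.200 − 1.190 = 7.010 in; P > Ia so Q > 0
Runoff Q = (P−Ia)²/(P−Ia+S) = (7.010)²/(7.010+5.952) = 541696/142905 ≈ 3.791 in

Q = 541696/142905 in ≈ 3.791 in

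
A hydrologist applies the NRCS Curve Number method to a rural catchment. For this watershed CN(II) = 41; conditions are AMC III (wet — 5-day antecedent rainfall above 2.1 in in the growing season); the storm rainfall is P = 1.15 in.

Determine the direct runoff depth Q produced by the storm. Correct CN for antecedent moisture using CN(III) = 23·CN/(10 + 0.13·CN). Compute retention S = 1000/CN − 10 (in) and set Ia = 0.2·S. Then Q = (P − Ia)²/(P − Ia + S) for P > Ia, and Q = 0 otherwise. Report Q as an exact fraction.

Q = 0 in ≈ 0.000 in

CN(III) from CN(II)=41: (23·41)/(10 + 0.13·41) = 94300/1533 ≈ 61.513
S = 1000/(94300/1533) − 10 = 5900/943 in ≈ 6.257 in
Ia = 0.2·(5900/943) = 1180/943 in ≈ 1.251 in
P = 1.150 ≤ Ia = 1.251 in: entire storm abstracted, Q = 0.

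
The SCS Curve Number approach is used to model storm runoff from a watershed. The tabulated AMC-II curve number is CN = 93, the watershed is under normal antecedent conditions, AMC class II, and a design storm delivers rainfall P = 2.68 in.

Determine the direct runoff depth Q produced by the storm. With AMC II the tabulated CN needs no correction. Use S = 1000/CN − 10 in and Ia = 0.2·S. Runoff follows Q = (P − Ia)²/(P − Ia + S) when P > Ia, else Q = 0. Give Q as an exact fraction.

Q = 34586161/17742075 in ≈ 1.949 in

AMC II — tabulated CN = 93 applies directly.
Max retention: S = 1000/93 − 10 = 70/93 in (≈ 0.753 in)
Initial abstraction Ia = S/5 = (70/93)/5 = 14/93 ≈ 0.151 in
Excess rainfall: 2.680 − 0.151 = 2.529 in; P > Ia so Q > 0
Q = (5881/2325)²/((5881/2325) + 70/93) = (34586161/5405625)/(7631/2325) = 34586161/17742075 in ≈ 1.949 in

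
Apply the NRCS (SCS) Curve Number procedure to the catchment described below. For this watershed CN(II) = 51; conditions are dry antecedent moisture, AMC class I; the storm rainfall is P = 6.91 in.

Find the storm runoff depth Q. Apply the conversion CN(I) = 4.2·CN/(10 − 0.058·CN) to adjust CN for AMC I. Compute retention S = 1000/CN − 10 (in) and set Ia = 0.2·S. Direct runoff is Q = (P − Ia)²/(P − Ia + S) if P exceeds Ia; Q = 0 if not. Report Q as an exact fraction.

Q = 1276132729/5901561900 in ≈ 0.216 in

CN(I) from CN(II)=51: (4.2·51)/(10 − 0.058·51) = 15300/503 ≈ 30.417
Max retention: S = 1000/(15300/503) − 10 = 3500/153 in (≈ 22.876 in)
Ia = 0.2S: 0.2·22.876 = 4.575 in (exactly 700/153)
Since P=6.910 > Ia=4.575: effective rainfall P−Ia = 35723/15300 in
Runoff Q = (P−Ia)²/(P−Ia+S) = (2.335)²/(2.335+22.876) = 1276132729/5901561900 ≈ 0.216 in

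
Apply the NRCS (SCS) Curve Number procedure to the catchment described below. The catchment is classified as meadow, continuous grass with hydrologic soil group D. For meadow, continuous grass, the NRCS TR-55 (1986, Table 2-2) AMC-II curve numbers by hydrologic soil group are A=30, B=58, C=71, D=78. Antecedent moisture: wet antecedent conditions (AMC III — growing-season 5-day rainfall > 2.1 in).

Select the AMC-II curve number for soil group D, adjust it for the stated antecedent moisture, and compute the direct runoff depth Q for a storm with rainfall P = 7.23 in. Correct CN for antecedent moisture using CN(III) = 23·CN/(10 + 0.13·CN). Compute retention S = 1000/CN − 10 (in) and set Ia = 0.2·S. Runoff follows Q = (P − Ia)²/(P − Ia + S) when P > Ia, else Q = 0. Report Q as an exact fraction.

Q = 392541093961/66066830700 in ≈ 5.942 in

NRCS table: meadow, continuous grass, soil group D → CN(II) = 78
CN(III) from CN(II)=78: (23·78)/(10 + 0.13·78) = 89700/1007 ≈ 89.076
S = 1000/(89700/1007) − 10 = 1100/897 in ≈ 1.226 in
Ia = 0.2S: 0.2·1.226 = 0.245 in (exactly 220/897)
P − Ia = 7.230 − 0.245 = 626531/89700 ≈ 6.985 in (> 0, runoff occurs)
Q: (626531/89700)² ÷ (736531/89700) = 392541093961/66066830700 in (≈ 5.942 in)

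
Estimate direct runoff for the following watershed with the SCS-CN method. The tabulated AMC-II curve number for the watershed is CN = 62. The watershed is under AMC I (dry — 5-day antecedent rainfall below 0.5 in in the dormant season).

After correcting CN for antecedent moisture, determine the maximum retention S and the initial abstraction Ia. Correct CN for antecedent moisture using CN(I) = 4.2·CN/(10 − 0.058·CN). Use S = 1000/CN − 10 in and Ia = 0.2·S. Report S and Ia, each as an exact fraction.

Adjust CN=62 to AMC I: 4.2·62/(10 − 0.058·62) → (1302/5) ÷ (1601/250) = 65100/1601 ≈ 40.662
Max retention: S = 1000/(65100/1601) − 10 = 9500/651 in (≈ 14.593 in)
Initial abstraction Ia = S/5 = (9500/651)/5 = 1900/651 ≈ 2.919 in

S = 9500/651 in ≈ 14.593 in; Ia = 1900/651 in ≈ 2.919 in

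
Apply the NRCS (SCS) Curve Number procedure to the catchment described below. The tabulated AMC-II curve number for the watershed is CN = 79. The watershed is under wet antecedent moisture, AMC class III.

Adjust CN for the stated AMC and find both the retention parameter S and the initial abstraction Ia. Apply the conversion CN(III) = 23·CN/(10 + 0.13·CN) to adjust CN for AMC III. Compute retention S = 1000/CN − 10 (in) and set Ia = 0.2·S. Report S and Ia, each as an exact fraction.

Adjust CN=79 to AMC III: 23·79/(10 + 0.13·79) → 1817 ÷ (2027/100) = 181700/2027 ≈ 89.640
S = 1000/(181700/2027) − 10 = 2100/1817 in ≈ 1.156 in
Ia = 0.2S: 0.2·1.156 = 0.231 in (exactly 420/1817)

S = 2100/1817 in ≈ 1.156 in; Ia = 420/1817 in ≈ 0.231 in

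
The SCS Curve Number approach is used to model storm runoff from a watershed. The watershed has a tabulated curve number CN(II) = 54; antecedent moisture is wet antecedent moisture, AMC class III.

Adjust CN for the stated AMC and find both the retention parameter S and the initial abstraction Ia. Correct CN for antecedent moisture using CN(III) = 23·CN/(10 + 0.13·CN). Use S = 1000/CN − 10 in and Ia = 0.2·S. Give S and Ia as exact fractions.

S = 100/27 in ≈ 3.704 in; Ia = 20/27 in ≈ 0.741 in

CN(III) from CN(II)=54: (23·54)/(10 + 0.13·54) = 2700/37 ≈ 72.973
Max retention: S = 1000/(2700/37) − 10 = 100/27 in (≈ 3.704 in)
Initial abstraction Ia = S/5 = (100/27)/5 = 20/27 ≈ 0.741 in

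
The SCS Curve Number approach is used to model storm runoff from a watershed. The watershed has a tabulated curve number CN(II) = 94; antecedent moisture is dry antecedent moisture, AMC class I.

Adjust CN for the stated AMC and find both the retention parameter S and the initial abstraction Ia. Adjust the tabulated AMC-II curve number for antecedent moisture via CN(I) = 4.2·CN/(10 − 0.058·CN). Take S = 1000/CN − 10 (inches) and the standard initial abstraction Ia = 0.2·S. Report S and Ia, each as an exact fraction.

Adjust CN=94 to AMC I: 4.2·94/(10 − 0.058·94) → (1974/5) ÷ (1137/250) = 32900/379 ≈ 86.807
Max retention: S = 1000/(32900/379) − 10 = 500/329 in (≈ 1.520 in)
Ia = 0.2S: 0.2·1.520 = 0.304 in (exactly 100/329)

S = 500/329 in ≈ 1.520 in; Ia = 100/329 in ≈ 0.304 in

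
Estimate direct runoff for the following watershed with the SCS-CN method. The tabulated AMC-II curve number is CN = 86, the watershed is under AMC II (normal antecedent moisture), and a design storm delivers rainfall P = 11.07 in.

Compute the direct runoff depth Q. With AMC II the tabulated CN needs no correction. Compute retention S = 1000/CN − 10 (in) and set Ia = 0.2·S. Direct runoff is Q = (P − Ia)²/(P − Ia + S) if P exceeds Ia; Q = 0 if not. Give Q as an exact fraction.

Q = 2134532401/228764300 in ≈ 9.331 in

Average conditions: CN = 86 (no AMC adjustment).
Max retention: S = 1000/86 − 10 = 70/43 in (≈ 1.628 in)
Ia = 0.2·(70/43) = 14/43 in ≈ 0.326 in
Excess rainfall: 11.070 − 0.326 = 10.744 in; P > Ia so Q > 0
Q = (46201/4300)²/((46201/4300) + 70/43) = (2134532401/18490000)/(53201/4300) = 2134532401/228764300 in ≈ 9.331 in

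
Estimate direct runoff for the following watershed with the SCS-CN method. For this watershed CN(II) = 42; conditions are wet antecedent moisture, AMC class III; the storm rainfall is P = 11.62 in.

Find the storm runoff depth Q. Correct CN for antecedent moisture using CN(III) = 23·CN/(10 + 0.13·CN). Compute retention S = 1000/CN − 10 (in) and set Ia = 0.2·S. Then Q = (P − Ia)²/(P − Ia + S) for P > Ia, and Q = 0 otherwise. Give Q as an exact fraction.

Q = 63314134129/9578445450 in ≈ 6.610 in

CN(III) from CN(II)=42: (23·42)/(10 + 0.13·42) = 48300/773 ≈ 62.484
Max retention: S = 1000/(48300/773) − 10 = 2900/483 in (≈ 6.004 in)
Ia = 0.2S: 0.2·6.004 = 1.201 in (exactly 580/483)
Excess rainfall: 11.620 − 1.201 = 10.419 in; P > Ia so Q > 0
Q: (251623/24150)² ÷ (396623/24150) = 63314134129/9578445450 in (≈ 6.610 in)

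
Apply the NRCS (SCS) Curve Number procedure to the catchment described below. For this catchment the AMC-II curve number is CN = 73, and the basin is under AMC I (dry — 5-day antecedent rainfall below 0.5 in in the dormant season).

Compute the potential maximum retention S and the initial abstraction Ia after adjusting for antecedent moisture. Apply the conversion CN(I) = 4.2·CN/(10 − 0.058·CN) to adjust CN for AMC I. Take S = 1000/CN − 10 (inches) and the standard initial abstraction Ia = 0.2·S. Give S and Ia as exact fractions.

S = 4500/511 in ≈ 8.806 in; Ia = 900/511 in ≈ 1.761 in

CN(I) from CN(II)=73: (4.2·73)/(10 − 0.058·73) = 51100/961 ≈ 53.174
Max retention: S = 1000/(51100/961) − 10 = 4500/511 in (≈ 8.806 in)
Ia = 0.2S: 0.2·8.806 = 1.761 in (exactly 900/511)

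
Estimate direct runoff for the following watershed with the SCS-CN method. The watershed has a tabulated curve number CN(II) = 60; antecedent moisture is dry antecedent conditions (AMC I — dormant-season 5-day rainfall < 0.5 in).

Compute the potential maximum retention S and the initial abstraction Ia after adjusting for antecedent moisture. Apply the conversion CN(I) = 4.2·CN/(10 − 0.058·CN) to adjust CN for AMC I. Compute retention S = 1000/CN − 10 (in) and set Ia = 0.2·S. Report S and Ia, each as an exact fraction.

CN(I) from CN(II)=60: (4.2·60)/(10 − 0.058·60) = 6300/163 ≈ 38.650
S = 1000/(6300/163) − 10 = 1000/63 in ≈ 15.873 in
Initial abstraction Ia = S/5 = (1000/63)/5 = 200/63 ≈ 3.175 in

S = 1000/63 in ≈ 15.873 in; Ia = 200/63 in ≈ 3.175 in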